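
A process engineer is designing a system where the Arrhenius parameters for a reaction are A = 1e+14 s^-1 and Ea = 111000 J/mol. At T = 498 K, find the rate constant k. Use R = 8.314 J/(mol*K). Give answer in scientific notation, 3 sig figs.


k = A * exp(-Ea/(R*T))
k = 1e+14 * exp(-111000 / (8.314 * 498))
k = 1e+14 * exp(-26.809185)
k = 2.27e+02


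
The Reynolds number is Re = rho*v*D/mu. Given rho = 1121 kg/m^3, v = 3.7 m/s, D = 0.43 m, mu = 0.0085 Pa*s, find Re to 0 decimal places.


Re = rho * v * D / mu
Re = 1121 * 3.7 * 0.43 / 0.0085
Re = 1783.511 / 0.0085
Re = 209825


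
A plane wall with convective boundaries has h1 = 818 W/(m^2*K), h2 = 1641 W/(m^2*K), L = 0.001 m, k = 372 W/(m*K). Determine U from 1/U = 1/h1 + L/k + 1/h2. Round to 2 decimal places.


1/U = 1/h1 + L/k + 1/h2
1/U = 1/818 + 0.001/372 + 1/1641
1/U = 0.0012224939 + 2.6882e-06 + 0.0006093845
1/U = 0.0018345666
U = 545.09 W/(m^2*K)


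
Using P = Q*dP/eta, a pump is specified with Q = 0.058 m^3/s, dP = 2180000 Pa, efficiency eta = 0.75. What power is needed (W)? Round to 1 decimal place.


P = Q * dP / eta
P = 0.058 * 2180000 / 0.75
P = 126440.0 / 0.75
P = 168586.7 W


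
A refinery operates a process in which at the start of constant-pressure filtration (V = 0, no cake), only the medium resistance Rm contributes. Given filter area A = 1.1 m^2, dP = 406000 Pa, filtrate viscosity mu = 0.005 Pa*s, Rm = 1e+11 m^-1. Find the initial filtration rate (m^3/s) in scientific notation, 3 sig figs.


rate = A * dP / (mu * Rm)
rate = 1.1 * 406000 / (0.005 * 1e+11)
rate = 446600.0 / 5.000e+08
rate = 8.93e-04 m^3/s


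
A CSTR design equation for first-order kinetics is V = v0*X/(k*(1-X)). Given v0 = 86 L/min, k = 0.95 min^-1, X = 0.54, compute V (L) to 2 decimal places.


V = v0 * X / (k * (1 - X))
V = 86 * 0.54 / (0.95 * (1 - 0.54))
V = 46.44 / (0.95 * 0.46)
V = 46.44 / 0.437
V = 106.27 L


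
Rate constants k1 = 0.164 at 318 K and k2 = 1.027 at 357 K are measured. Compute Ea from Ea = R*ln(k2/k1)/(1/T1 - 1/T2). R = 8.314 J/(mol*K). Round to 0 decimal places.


Ea = R * ln(k2/k1) / (1/T1 - 1/T2)
ln(k2/k1) = ln(1.027/0.164) = 1.8345308
1/T1 - 1/T2 = 1/318 - 1/357 = 0.00034353364
Ea = 8.314 * 1.8345308 / 0.00034353364
Ea = 44398 J/mol


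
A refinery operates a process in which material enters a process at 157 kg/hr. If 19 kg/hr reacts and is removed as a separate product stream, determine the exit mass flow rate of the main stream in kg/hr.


Steady-state mass balance on the main outlet: F_out = F_in - F_removed
F_out = 157 - 19
F_out = 138 kg/hr


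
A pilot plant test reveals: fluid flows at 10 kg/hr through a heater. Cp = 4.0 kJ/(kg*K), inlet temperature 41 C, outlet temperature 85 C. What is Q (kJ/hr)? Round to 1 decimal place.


Q = m_dot * Cp * (T2 - T1)
Q = 10 * 4.0 * (85 - 41)
Q = 10 * 4.0 * 44
Q = 1760.0 kJ/hr


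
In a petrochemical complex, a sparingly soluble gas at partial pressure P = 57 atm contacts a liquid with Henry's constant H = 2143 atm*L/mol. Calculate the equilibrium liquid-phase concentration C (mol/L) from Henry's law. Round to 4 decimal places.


C = P / H
C = 57 / 2143
C = 0.0266 mol/L


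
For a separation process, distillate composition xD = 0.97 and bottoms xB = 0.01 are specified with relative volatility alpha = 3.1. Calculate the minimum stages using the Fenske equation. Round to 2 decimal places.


N_min = ln((xD*(1-xB))/(xB*(1-xD))) / ln(alpha)
Numerator inside ln: 0.9603 / 0.0003 = 3201.0
ln(3201.0) = 8.071219
ln(alpha) = ln(3.1) = 1.131402
N_min = 8.071219 / 1.131402 = 7.13


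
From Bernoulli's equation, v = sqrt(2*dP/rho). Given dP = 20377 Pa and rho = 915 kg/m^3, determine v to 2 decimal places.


v = sqrt(2*dP/rho)
v = sqrt(2*20377/915)
v = sqrt(44.539891)
v = 6.67 m/s


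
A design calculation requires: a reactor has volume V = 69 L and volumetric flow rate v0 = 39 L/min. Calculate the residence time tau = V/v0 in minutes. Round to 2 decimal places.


tau = V / v0
tau = 69 / 39
tau = 1.77 min


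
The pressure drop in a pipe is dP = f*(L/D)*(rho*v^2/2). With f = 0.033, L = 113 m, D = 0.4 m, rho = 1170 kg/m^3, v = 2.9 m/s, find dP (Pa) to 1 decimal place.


dP = f * (L/D) * (rho*v^2/2)
dP = 0.033 * (113/0.4) * (1170*2.9^2/2)
L/D = 282.5
rho*v^2/2 = 1170*8.41/2 = 4919.85
dP = 0.033 * 282.5 * 4919.85
dP = 45865.3 Pa


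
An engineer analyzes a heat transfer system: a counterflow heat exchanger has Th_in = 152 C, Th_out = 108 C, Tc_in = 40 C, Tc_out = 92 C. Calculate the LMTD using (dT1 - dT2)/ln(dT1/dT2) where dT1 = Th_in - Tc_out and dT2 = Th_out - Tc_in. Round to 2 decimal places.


dT1 = Th_in - Tc_out = 152 - 92 = 60
dT2 = Th_out - Tc_in = 108 - 40 = 68
LMTD = (dT1 - dT2) / ln(dT1/dT2)
LMTD = (60 - 68) / ln(60/68)
LMTD = 63.92 K


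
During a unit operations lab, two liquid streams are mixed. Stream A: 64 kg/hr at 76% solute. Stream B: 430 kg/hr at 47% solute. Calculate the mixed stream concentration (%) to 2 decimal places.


Mass balance on solute: F1*x1 + F2*x2 = F3*x3
F3 = F1 + F2 = 64 + 430 = 494 kg/hr
x3 = (F1*x1 + F2*x2)/F3
x3 = (64*0.76 + 430*0.47) / 494
x3 = 50.76%


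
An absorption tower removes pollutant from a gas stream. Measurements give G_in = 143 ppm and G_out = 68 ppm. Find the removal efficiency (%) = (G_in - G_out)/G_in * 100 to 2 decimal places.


Efficiency = (G_in - G_out) / G_in * 100%
Efficiency = (143 - 68) / 143 * 100
Efficiency = 75 / 143 * 100
Efficiency = 52.45%


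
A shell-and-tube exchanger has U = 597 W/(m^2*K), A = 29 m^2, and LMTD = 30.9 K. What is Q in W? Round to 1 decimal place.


Q = U * A * LMTD
Q = 597 * 29 * 30.9
Q = 534971.7 W


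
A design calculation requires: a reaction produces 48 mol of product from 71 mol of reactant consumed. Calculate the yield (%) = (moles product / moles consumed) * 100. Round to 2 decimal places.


Yield = (moles product / moles consumed) * 100%
Yield = (48 / 71) * 100
Yield = 0.6761 * 100
Yield = 67.61%


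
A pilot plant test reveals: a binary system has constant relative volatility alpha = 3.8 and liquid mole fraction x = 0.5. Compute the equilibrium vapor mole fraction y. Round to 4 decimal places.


y = alpha*x / (1 + (alpha-1)*x)
y = 3.8*0.5 / (1 + (3.8-1)*0.5)
y = 1.9 / (1 + 1.4)
y = 1.9 / 2.4
y = 0.7917


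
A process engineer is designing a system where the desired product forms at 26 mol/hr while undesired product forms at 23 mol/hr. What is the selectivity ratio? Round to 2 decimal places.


S = desired product rate / undesired product rate
S = 26 / 23
S = 1.13


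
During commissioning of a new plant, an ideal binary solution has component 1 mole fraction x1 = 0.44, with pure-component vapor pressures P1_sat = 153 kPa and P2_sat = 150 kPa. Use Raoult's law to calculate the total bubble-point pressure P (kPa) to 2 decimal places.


P = x1*P1_sat + x2*P2_sat
x2 = 1 - x1 = 1 - 0.44 = 0.56
P = 0.44*153 + 0.56*150
P = 67.32 + 84.0
P = 151.32 kPa


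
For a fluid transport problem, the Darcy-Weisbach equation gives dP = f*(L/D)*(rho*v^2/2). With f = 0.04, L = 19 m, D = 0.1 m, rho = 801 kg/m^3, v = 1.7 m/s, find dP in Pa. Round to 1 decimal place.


dP = f * (L/D) * (rho*v^2/2)
dP = 0.04 * (19/0.1) * (801*1.7^2/2)
L/D = 190.0
rho*v^2/2 = 801*2.89/2 = 1157.445
dP = 0.04 * 190.0 * 1157.445
dP = 8796.6 Pa


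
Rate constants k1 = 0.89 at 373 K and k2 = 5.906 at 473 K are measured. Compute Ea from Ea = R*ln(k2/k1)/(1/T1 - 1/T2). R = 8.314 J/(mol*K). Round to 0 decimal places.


Ea = R * ln(k2/k1) / (1/T1 - 1/T2)
ln(k2/k1) = ln(5.906/0.89) = 1.8925026
1/T1 - 1/T2 = 1/373 - 1/473 = 0.000566800243
Ea = 8.314 * 1.8925026 / 0.000566800243
Ea = 27760 J/mol


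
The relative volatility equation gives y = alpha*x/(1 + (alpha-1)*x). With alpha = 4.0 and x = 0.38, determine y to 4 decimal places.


y = alpha*x / (1 + (alpha-1)*x)
y = 4.0*0.38 / (1 + (4.0-1)*0.38)
y = 1.52 / (1 + 1.14)
y = 1.52 / 2.14
y = 0.7103


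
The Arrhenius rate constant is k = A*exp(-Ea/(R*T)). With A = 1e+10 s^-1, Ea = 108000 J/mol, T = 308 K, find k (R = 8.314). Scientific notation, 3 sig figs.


k = A * exp(-Ea/(R*T))
k = 1e+10 * exp(-108000 / (8.314 * 308))
k = 1e+10 * exp(-42.17577)
k = 4.82e-09


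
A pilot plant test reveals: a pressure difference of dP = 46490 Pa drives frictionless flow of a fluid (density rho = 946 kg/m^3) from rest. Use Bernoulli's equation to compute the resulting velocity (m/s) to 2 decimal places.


v = sqrt(2*dP/rho)
v = sqrt(2*46490/946)
v = sqrt(98.287526)
v = 9.91 m/s


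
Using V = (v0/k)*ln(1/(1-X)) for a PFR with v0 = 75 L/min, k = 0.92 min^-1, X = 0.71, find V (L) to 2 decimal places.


V = (v0/k) * ln(1/(1-X))
V = (75/0.92) * ln(1/(1-0.71))
V = 81.521739 * ln(3.448276)
V = 81.521739 * 1.237874
V = 100.91 L


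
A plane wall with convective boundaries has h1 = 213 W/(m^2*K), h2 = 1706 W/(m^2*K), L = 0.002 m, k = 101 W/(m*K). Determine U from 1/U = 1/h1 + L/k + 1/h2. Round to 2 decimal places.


1/U = 1/h1 + L/k + 1/h2
1/U = 1/213 + 0.002/101 + 1/1706
1/U = 0.0046948357 + 1.9802e-05 + 0.0005861665
1/U = 0.0053008042
U = 188.65 W/(m^2*K)


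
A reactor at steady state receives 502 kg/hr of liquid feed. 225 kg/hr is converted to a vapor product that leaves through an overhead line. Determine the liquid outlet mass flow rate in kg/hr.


Steady-state mass balance on the main outlet: F_out = F_in - F_removed
F_out = 502 - 225
F_out = 277 kg/hr


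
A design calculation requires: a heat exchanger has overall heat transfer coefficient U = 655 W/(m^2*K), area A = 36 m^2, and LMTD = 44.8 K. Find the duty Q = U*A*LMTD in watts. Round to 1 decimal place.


Q = U * A * LMTD
Q = 655 * 36 * 44.8
Q = 1056384.0 W


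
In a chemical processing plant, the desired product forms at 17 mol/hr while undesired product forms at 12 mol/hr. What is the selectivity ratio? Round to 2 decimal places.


S = desired product rate / undesired product rate
S = 17 / 12
S = 1.42


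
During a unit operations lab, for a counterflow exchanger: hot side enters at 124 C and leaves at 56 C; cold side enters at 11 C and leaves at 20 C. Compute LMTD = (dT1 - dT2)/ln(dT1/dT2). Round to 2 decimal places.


dT1 = Th_in - Tc_out = 124 - 20 = 104
dT2 = Th_out - Tc_in = 56 - 11 = 45
LMTD = (dT1 - dT2) / ln(dT1/dT2)
LMTD = (104 - 45) / ln(104/45)
LMTD = 70.43 K


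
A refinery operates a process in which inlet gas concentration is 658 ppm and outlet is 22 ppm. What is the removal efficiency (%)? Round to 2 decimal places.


Efficiency = (G_in - G_out) / G_in * 100%
Efficiency = (658 - 22) / 658 * 100
Efficiency = 636 / 658 * 100
Efficiency = 96.66%


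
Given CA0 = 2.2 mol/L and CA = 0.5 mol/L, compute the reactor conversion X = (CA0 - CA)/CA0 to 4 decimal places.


X = (CA0 - CA) / CA0
X = (2.2 - 0.5) / 2.2
X = 1.7 / 2.2
X = 0.7727


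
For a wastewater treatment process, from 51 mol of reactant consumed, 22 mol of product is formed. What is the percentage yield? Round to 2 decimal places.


Yield = (moles product / moles consumed) * 100%
Yield = (22 / 51) * 100
Yield = 0.4314 * 100
Yield = 43.14%


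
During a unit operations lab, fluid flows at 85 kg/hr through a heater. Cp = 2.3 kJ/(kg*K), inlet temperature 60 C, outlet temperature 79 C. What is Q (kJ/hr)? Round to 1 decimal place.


Q = m_dot * Cp * (T2 - T1)
Q = 85 * 2.3 * (79 - 60)
Q = 85 * 2.3 * 19
Q = 3714.5 kJ/hr


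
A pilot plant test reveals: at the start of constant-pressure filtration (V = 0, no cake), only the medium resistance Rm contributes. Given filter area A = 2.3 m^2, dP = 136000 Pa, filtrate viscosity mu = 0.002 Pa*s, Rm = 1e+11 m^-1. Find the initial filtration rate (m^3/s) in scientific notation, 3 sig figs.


rate = A * dP / (mu * Rm)
rate = 2.3 * 136000 / (0.002 * 1e+11)
rate = 312800.0 / 2.000e+08
rate = 1.56e-03 m^3/s


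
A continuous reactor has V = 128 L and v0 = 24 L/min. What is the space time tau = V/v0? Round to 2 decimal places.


tau = V / v0
tau = 128 / 24
tau = 5.33 min


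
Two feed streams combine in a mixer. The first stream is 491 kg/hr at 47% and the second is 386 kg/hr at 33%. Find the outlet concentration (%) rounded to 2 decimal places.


Mass balance on solute: F1*x1 + F2*x2 = F3*x3
F3 = F1 + F2 = 491 + 386 = 877 kg/hr
x3 = (F1*x1 + F2*x2)/F3
x3 = (491*0.47 + 386*0.33) / 877
x3 = 40.84%


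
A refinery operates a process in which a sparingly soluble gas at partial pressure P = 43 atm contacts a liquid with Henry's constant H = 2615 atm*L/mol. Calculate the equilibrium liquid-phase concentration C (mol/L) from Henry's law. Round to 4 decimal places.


C = P / H
C = 43 / 2615
C = 0.0164 mol/L


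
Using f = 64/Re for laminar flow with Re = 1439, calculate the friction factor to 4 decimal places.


f = 64 / Re
f = 64 / 1439
f = 0.0445


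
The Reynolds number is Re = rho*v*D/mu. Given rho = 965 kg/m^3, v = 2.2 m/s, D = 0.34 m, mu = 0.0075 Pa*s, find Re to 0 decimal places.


Re = rho * v * D / mu
Re = 965 * 2.2 * 0.34 / 0.0075
Re = 721.82 / 0.0075
Re = 96243


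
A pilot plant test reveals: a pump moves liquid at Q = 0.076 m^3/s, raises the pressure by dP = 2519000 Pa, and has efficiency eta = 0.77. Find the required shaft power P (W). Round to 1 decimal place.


P = Q * dP / eta
P = 0.076 * 2519000 / 0.77
P = 191444.0 / 0.77
P = 248628.6 W


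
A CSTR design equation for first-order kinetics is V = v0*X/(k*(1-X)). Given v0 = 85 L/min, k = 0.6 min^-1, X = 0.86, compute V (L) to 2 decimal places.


V = v0 * X / (k * (1 - X))
V = 85 * 0.86 / (0.6 * (1 - 0.86))
V = 73.1 / (0.6 * 0.14)
V = 73.1 / 0.084
V = 870.24 L


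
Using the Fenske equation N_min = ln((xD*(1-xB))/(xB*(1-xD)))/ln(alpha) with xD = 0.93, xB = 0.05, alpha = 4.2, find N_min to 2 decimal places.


N_min = ln((xD*(1-xB))/(xB*(1-xD))) / ln(alpha)
Numerator inside ln: 0.8835 / 0.0035 = 252.428571
ln(252.428571) = 5.531128
ln(alpha) = ln(4.2) = 1.435085
N_min = 5.531128 / 1.435085 = 3.85


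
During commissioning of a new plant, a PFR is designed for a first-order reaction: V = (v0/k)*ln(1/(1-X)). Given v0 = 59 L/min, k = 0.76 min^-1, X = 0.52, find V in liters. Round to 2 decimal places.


V = (v0/k) * ln(1/(1-X))
V = (59/0.76) * ln(1/(1-0.52))
V = 77.631579 * ln(2.083333)
V = 77.631579 * 0.733969
V = 56.98 L


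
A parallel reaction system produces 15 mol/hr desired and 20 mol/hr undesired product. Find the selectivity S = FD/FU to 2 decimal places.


S = desired product rate / undesired product rate
S = 15 / 20
S = 0.75


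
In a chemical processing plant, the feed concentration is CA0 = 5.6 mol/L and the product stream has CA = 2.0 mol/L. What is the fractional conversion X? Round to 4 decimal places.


X = (CA0 - CA) / CA0
X = (5.6 - 2.0) / 5.6
X = 3.6 / 5.6
X = 0.6429


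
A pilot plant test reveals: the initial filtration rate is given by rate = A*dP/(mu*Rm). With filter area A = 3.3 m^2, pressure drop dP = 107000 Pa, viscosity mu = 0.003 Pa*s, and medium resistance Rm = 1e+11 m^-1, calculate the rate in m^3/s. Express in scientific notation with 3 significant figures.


rate = A * dP / (mu * Rm)
rate = 3.3 * 107000 / (0.003 * 1e+11)
rate = 353100.0 / 3.000e+08
rate = 1.18e-03 m^3/s


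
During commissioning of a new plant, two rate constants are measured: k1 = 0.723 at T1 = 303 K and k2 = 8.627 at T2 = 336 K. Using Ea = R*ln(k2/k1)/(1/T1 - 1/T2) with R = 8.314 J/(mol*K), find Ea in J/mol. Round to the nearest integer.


Ea = R * ln(k2/k1) / (1/T1 - 1/T2)
ln(k2/k1) = ln(8.627/0.723) = 2.4792429
1/T1 - 1/T2 = 1/303 - 1/336 = 0.000324139557
Ea = 8.314 * 2.4792429 / 0.000324139557
Ea = 63591 J/mol


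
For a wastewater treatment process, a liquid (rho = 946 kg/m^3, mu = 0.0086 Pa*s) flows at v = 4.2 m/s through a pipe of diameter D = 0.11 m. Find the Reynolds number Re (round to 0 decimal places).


Re = rho * v * D / mu
Re = 946 * 4.2 * 0.11 / 0.0086
Re = 437.052 / 0.0086
Re = 50820


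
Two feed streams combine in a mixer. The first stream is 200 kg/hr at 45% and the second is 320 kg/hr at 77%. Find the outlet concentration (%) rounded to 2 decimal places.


Mass balance on solute: F1*x1 + F2*x2 = F3*x3
F3 = F1 + F2 = 200 + 320 = 520 kg/hr
x3 = (F1*x1 + F2*x2)/F3
x3 = (200*0.45 + 320*0.77) / 520
x3 = 64.69%


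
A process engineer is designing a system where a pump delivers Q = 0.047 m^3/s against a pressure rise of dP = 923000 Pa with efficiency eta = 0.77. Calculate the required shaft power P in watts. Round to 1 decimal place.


P = Q * dP / eta
P = 0.047 * 923000 / 0.77
P = 43381.0 / 0.77
P = 56339.0 W


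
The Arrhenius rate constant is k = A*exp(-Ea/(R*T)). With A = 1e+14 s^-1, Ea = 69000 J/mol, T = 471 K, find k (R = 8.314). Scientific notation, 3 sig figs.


k = A * exp(-Ea/(R*T))
k = 1e+14 * exp(-69000 / (8.314 * 471))
k = 1e+14 * exp(-17.620497)
k = 2.23e+06


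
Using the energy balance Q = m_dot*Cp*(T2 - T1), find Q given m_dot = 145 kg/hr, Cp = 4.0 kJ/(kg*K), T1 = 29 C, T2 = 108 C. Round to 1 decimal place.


Q = m_dot * Cp * (T2 - T1)
Q = 145 * 4.0 * (108 - 29)
Q = 145 * 4.0 * 79
Q = 45820.0 kJ/hr


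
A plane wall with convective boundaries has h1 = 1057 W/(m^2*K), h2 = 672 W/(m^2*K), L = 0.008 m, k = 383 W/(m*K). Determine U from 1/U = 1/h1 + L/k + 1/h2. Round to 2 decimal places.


1/U = 1/h1 + L/k + 1/h2
1/U = 1/1057 + 0.008/383 + 1/672
1/U = 0.0009460738 + 2.08877e-05 + 0.0014880952
1/U = 0.0024550567
U = 407.32 W/(m^2*K)


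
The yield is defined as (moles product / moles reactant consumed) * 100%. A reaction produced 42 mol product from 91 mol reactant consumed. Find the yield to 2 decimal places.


Yield = (moles product / moles consumed) * 100%
Yield = (42 / 91) * 100
Yield = 0.4615 * 100
Yield = 46.15%


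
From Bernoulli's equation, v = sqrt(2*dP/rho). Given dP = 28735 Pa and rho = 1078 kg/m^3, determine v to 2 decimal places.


v = sqrt(2*dP/rho)
v = sqrt(2*28735/1078)
v = sqrt(53.311688)
v = 7.30 m/s


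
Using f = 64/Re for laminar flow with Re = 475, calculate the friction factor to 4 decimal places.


f = 64 / Re
f = 64 / 475
f = 0.1347


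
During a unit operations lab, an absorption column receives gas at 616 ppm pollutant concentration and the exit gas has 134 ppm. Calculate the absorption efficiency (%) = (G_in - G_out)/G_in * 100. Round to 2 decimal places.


Efficiency = (G_in - G_out) / G_in * 100%
Efficiency = (616 - 134) / 616 * 100
Efficiency = 482 / 616 * 100
Efficiency = 78.25%


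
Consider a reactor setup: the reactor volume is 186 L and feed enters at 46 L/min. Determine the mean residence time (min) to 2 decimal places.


tau = V / v0
tau = 186 / 46
tau = 4.04 min


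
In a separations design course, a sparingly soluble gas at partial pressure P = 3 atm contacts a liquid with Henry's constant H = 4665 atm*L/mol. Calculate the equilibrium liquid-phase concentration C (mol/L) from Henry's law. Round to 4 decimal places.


C = P / H
C = 3 / 4665
C = 0.0006 mol/L


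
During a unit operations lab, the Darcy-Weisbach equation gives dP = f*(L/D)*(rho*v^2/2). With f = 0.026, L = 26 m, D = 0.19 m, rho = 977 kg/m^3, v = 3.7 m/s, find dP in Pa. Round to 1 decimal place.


dP = f * (L/D) * (rho*v^2/2)
dP = 0.026 * (26/0.19) * (977*3.7^2/2)
L/D = 136.84210526
rho*v^2/2 = 977*13.69/2 = 6687.565
dP = 0.026 * 136.84210526 * 6687.565
dP = 23793.7 Pa


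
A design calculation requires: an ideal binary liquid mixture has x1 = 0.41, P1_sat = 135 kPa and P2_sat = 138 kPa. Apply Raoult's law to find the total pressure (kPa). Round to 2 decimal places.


P = x1*P1_sat + x2*P2_sat
x2 = 1 - x1 = 1 - 0.41 = 0.59
P = 0.41*135 + 0.59*138
P = 55.35 + 81.42
P = 136.77 kPa


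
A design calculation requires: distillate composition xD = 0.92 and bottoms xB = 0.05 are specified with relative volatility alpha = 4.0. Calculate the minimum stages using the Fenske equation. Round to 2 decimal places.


N_min = ln((xD*(1-xB))/(xB*(1-xD))) / ln(alpha)
Numerator inside ln: 0.874 / 0.004 = 218.5
ln(218.5) = 5.386786
ln(alpha) = ln(4.0) = 1.386294
N_min = 5.386786 / 1.386294 = 3.89


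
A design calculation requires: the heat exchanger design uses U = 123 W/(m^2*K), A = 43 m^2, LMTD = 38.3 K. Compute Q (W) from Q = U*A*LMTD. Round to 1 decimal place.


Q = U * A * LMTD
Q = 123 * 43 * 38.3
Q = 202568.7 W


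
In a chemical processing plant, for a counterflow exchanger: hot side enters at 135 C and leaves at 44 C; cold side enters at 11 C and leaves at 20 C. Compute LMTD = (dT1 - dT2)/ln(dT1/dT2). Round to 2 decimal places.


dT1 = Th_in - Tc_out = 135 - 20 = 115
dT2 = Th_out - Tc_in = 44 - 11 = 33
LMTD = (dT1 - dT2) / ln(dT1/dT2)
LMTD = (115 - 33) / ln(115/33)
LMTD = 65.68 K


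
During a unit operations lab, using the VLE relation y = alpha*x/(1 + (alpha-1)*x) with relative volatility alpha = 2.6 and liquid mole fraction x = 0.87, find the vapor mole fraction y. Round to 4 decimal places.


y = alpha*x / (1 + (alpha-1)*x)
y = 2.6*0.87 / (1 + (2.6-1)*0.87)
y = 2.262 / (1 + 1.392)
y = 2.262 / 2.392
y = 0.9457


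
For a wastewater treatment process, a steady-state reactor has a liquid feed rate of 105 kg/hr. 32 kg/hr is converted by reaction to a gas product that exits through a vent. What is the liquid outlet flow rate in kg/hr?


Steady-state mass balance on the main outlet: F_out = F_in - F_removed
F_out = 105 - 32
F_out = 73 kg/hr


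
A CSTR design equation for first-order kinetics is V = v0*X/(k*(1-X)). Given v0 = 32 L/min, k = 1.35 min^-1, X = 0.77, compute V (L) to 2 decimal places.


V = v0 * X / (k * (1 - X))
V = 32 * 0.77 / (1.35 * (1 - 0.77))
V = 24.64 / (1.35 * 0.23)
V = 24.64 / 0.3105
V = 79.36 L


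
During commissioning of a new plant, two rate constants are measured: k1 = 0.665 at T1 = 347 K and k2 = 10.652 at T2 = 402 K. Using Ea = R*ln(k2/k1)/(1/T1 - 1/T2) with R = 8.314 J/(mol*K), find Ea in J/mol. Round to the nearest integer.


Ea = R * ln(k2/k1) / (1/T1 - 1/T2)
ln(k2/k1) = ln(10.652/0.665) = 2.7737159
1/T1 - 1/T2 = 1/347 - 1/402 = 0.000394282191
Ea = 8.314 * 2.7737159 / 0.000394282191
Ea = 58488 J/mol


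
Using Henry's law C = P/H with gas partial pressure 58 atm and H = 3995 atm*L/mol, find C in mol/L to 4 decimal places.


C = P / H
C = 58 / 3995
C = 0.0145 mol/L


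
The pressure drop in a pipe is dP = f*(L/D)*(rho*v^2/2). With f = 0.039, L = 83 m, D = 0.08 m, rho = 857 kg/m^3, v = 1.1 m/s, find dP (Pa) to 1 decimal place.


dP = f * (L/D) * (rho*v^2/2)
dP = 0.039 * (83/0.08) * (857*1.1^2/2)
L/D = 1037.5
rho*v^2/2 = 857*1.21/2 = 518.485
dP = 0.039 * 1037.5 * 518.485
dP = 20979.2 Pa


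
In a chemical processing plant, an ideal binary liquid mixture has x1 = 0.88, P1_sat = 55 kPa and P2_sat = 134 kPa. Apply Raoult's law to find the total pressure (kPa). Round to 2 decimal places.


P = x1*P1_sat + x2*P2_sat
x2 = 1 - x1 = 1 - 0.88 = 0.12
P = 0.88*55 + 0.12*134
P = 48.4 + 16.08
P = 64.48 kPa


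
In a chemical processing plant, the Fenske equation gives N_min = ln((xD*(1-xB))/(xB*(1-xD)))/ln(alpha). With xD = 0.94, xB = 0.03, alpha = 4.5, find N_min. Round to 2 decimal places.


N_min = ln((xD*(1-xB))/(xB*(1-xD))) / ln(alpha)
Numerator inside ln: 0.9118 / 0.0018 = 506.555556
ln(506.555556) = 6.227634
ln(alpha) = ln(4.5) = 1.504077
N_min = 6.227634 / 1.504077 = 4.14


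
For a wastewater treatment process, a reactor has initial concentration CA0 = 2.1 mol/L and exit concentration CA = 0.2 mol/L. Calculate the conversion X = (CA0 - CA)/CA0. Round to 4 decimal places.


X = (CA0 - CA) / CA0
X = (2.1 - 0.2) / 2.1
X = 1.9 / 2.1
X = 0.9048


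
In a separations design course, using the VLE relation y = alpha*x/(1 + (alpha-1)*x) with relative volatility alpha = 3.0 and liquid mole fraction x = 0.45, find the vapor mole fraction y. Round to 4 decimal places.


y = alpha*x / (1 + (alpha-1)*x)
y = 3.0*0.45 / (1 + (3.0-1)*0.45)
y = 1.35 / (1 + 0.9)
y = 1.35 / 1.9
y = 0.7105


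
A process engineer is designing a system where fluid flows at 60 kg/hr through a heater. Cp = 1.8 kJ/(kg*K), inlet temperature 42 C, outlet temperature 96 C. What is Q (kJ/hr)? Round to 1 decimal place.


Q = m_dot * Cp * (T2 - T1)
Q = 60 * 1.8 * (96 - 42)
Q = 60 * 1.8 * 54
Q = 5832.0 kJ/hr


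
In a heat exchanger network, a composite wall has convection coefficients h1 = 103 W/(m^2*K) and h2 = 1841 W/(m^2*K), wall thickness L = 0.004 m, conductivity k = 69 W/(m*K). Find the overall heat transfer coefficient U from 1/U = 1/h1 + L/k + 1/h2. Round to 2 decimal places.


1/U = 1/h1 + L/k + 1/h2
1/U = 1/103 + 0.004/69 + 1/1841
1/U = 0.0097087379 + 5.7971e-05 + 0.0005431831
1/U = 0.010309892
U = 96.99 W/(m^2*K)


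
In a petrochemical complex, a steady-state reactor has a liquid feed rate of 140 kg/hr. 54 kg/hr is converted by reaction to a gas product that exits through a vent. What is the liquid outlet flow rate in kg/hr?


Steady-state mass balance on the main outlet: F_out = F_in - F_removed
F_out = 140 - 54
F_out = 86 kg/hr


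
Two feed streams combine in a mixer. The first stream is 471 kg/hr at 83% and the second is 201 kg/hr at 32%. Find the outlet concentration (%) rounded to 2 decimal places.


Mass balance on solute: F1*x1 + F2*x2 = F3*x3
F3 = F1 + F2 = 471 + 201 = 672 kg/hr
x3 = (F1*x1 + F2*x2)/F3
x3 = (471*0.83 + 201*0.32) / 672
x3 = 67.75%


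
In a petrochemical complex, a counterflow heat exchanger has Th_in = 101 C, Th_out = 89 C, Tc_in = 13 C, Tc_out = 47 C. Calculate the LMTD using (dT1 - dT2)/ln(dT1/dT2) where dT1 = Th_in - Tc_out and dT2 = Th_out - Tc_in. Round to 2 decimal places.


dT1 = Th_in - Tc_out = 101 - 47 = 54
dT2 = Th_out - Tc_in = 89 - 13 = 76
LMTD = (dT1 - dT2) / ln(dT1/dT2)
LMTD = (54 - 76) / ln(54/76)
LMTD = 64.37 K


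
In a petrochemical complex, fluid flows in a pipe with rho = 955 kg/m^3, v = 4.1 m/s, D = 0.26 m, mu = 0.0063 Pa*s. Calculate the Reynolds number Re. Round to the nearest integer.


Re = rho * v * D / mu
Re = 955 * 4.1 * 0.26 / 0.0063
Re = 1018.03 / 0.0063
Re = 161592


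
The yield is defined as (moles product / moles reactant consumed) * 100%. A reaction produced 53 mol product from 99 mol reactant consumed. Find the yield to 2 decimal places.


Yield = (moles product / moles consumed) * 100%
Yield = (53 / 99) * 100
Yield = 0.5354 * 100
Yield = 53.54%


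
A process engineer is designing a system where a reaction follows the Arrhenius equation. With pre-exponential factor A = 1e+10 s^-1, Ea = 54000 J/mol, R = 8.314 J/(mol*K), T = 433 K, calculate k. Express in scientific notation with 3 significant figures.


k = A * exp(-Ea/(R*T))
k = 1e+10 * exp(-54000 / (8.314 * 433))
k = 1e+10 * exp(-15.000158)
k = 3.06e+03


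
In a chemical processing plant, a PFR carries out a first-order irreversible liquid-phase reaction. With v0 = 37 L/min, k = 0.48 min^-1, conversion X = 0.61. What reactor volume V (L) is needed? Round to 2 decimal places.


V = (v0/k) * ln(1/(1-X))
V = (37/0.48) * ln(1/(1-0.61))
V = 77.083333 * ln(2.564103)
V = 77.083333 * 0.941609
V = 72.58 L


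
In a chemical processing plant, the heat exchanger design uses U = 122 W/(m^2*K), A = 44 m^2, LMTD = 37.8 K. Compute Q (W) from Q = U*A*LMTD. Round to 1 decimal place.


Q = U * A * LMTD
Q = 122 * 44 * 37.8
Q = 202910.4 W


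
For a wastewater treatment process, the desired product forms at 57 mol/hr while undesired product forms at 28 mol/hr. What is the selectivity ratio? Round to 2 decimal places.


S = desired product rate / undesired product rate
S = 57 / 28
S = 2.04


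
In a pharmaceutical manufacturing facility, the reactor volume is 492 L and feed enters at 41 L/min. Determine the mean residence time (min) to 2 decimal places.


tau = V / v0
tau = 492 / 41
tau = 12.00 min


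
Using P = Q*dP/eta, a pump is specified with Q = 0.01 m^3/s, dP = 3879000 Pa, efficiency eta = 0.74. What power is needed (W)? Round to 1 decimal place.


P = Q * dP / eta
P = 0.01 * 3879000 / 0.74
P = 38790.0 / 0.74
P = 52418.9 W


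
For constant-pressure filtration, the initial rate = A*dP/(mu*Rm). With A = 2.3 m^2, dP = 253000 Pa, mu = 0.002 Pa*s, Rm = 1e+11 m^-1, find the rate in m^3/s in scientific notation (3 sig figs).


rate = A * dP / (mu * Rm)
rate = 2.3 * 253000 / (0.002 * 1e+11)
rate = 581900.0 / 2.000e+08
rate = 2.91e-03 m^3/s


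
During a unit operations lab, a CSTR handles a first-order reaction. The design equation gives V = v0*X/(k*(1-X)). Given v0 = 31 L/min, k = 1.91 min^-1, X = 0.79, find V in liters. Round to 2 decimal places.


V = v0 * X / (k * (1 - X))
V = 31 * 0.79 / (1.91 * (1 - 0.79))
V = 24.49 / (1.91 * 0.21)
V = 24.49 / 0.4011
V = 61.06 L


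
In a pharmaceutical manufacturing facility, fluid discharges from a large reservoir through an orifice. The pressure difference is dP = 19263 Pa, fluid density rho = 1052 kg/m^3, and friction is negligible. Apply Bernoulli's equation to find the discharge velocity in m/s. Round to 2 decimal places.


v = sqrt(2*dP/rho)
v = sqrt(2*19263/1052)
v = sqrt(36.621673)
v = 6.05 m/s


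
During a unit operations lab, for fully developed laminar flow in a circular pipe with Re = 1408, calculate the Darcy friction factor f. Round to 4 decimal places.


f = 64 / Re
f = 64 / 1408
f = 0.0455


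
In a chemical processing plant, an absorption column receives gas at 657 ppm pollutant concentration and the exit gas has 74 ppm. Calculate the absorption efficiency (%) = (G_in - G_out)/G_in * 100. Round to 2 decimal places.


Efficiency = (G_in - G_out) / G_in * 100%
Efficiency = (657 - 74) / 657 * 100
Efficiency = 583 / 657 * 100
Efficiency = 88.74%


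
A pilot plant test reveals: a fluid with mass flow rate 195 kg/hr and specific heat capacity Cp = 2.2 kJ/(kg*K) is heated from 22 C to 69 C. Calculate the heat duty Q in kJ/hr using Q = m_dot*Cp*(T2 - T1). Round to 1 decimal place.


Q = m_dot * Cp * (T2 - T1)
Q = 195 * 2.2 * (69 - 22)
Q = 195 * 2.2 * 47
Q = 20163.0 kJ/hr


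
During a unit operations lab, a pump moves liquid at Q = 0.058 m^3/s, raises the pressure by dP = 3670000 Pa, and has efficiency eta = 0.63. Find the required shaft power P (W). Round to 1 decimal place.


P = Q * dP / eta
P = 0.058 * 3670000 / 0.63
P = 212860.0 / 0.63
P = 337873.0 W


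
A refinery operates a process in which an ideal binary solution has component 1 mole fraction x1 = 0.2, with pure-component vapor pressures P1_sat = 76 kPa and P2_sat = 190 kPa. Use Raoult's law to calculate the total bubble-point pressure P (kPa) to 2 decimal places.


P = x1*P1_sat + x2*P2_sat
x2 = 1 - x1 = 1 - 0.2 = 0.8
P = 0.2*76 + 0.8*190
P = 15.2 + 152.0
P = 167.20 kPa


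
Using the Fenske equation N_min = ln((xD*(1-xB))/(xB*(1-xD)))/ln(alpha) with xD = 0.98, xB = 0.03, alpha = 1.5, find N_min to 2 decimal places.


N_min = ln((xD*(1-xB))/(xB*(1-xD))) / ln(alpha)
Numerator inside ln: 0.9506 / 0.0006 = 1584.333333
ln(1584.333333) = 7.367919
ln(alpha) = ln(1.5) = 0.405465
N_min = 7.367919 / 0.405465 = 18.17


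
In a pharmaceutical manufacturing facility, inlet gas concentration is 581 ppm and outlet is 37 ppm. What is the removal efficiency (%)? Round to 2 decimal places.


Efficiency = (G_in - G_out) / G_in * 100%
Efficiency = (581 - 37) / 581 * 100
Efficiency = 544 / 581 * 100
Efficiency = 93.63%


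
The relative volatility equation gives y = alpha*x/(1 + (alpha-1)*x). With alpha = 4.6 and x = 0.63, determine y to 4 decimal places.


y = alpha*x / (1 + (alpha-1)*x)
y = 4.6*0.63 / (1 + (4.6-1)*0.63)
y = 2.898 / (1 + 2.268)
y = 2.898 / 3.268
y = 0.8868


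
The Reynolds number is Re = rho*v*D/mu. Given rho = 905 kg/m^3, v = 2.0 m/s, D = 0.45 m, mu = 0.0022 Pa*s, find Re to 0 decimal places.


Re = rho * v * D / mu
Re = 905 * 2.0 * 0.45 / 0.0022
Re = 814.5 / 0.0022
Re = 370227


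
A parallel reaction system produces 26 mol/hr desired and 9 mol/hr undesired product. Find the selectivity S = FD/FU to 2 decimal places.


S = desired product rate / undesired product rate
S = 26 / 9
S = 2.89


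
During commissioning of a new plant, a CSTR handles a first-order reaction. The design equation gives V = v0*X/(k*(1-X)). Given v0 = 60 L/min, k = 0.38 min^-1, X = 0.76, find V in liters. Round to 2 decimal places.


V = v0 * X / (k * (1 - X))
V = 60 * 0.76 / (0.38 * (1 - 0.76))
V = 45.6 / (0.38 * 0.24)
V = 45.6 / 0.0912
V = 500.00 L


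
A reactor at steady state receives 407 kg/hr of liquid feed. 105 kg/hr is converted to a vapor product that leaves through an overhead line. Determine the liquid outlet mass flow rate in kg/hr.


Steady-state mass balance on the main outlet: F_out = F_in - F_removed
F_out = 407 - 105
F_out = 302 kg/hr


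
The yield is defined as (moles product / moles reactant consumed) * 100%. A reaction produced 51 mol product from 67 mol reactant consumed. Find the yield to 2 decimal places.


Yield = (moles product / moles consumed) * 100%
Yield = (51 / 67) * 100
Yield = 0.7612 * 100
Yield = 76.12%


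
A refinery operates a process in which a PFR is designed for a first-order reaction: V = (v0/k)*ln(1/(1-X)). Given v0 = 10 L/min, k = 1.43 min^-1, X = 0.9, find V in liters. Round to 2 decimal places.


V = (v0/k) * ln(1/(1-X))
V = (10/1.43) * ln(1/(1-0.9))
V = 6.993007 * ln(10.0)
V = 6.993007 * 2.302585
V = 16.10 L


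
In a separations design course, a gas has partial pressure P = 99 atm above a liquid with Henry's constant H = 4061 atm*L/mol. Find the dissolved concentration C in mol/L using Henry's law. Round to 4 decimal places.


C = P / H
C = 99 / 4061
C = 0.0244 mol/L


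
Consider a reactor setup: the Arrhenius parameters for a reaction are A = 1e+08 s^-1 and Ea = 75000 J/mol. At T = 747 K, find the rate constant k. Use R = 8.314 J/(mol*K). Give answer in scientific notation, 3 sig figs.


k = A * exp(-Ea/(R*T))
k = 1e+08 * exp(-75000 / (8.314 * 747))
k = 1e+08 * exp(-12.07621)
k = 5.69e+02


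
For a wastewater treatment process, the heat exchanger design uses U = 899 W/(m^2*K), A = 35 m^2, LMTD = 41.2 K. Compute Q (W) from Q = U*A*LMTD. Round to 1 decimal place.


Q = U * A * LMTD
Q = 899 * 35 * 41.2
Q = 1296358.0 W


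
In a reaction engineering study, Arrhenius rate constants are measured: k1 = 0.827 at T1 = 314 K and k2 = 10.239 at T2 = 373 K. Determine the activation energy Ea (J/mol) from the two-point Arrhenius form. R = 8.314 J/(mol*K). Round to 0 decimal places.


Ea = R * ln(k2/k1) / (1/T1 - 1/T2)
ln(k2/k1) = ln(10.239/0.827) = 2.5161545
1/T1 - 1/T2 = 1/314 - 1/373 = 0.000503748228
Ea = 8.314 * 2.5161545 / 0.000503748228
Ea = 41527 J/mol


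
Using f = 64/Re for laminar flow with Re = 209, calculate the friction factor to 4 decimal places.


f = 64 / Re
f = 64 / 209
f = 0.3062


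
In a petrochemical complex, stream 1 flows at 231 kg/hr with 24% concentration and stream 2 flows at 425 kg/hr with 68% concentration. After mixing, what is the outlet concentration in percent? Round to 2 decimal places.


Mass balance on solute: F1*x1 + F2*x2 = F3*x3
F3 = F1 + F2 = 231 + 425 = 656 kg/hr
x3 = (F1*x1 + F2*x2)/F3
x3 = (231*0.24 + 425*0.68) / 656
x3 = 52.51%


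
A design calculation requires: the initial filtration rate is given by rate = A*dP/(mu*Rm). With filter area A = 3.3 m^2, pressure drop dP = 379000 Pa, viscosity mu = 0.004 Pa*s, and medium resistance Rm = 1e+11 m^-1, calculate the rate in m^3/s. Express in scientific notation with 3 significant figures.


rate = A * dP / (mu * Rm)
rate = 3.3 * 379000 / (0.004 * 1e+11)
rate = 1250700.0 / 4.000e+08
rate = 3.13e-03 m^3/s


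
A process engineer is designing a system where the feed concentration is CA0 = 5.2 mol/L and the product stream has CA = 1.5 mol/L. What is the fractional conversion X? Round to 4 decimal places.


X = (CA0 - CA) / CA0
X = (5.2 - 1.5) / 5.2
X = 3.7 / 5.2
X = 0.7115


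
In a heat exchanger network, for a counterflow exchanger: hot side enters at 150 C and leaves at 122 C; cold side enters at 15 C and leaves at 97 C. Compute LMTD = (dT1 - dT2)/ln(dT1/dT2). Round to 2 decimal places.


dT1 = Th_in - Tc_out = 150 - 97 = 53
dT2 = Th_out - Tc_in = 122 - 15 = 107
LMTD = (dT1 - dT2) / ln(dT1/dT2)
LMTD = (53 - 107) / ln(53/107)
LMTD = 76.86 K


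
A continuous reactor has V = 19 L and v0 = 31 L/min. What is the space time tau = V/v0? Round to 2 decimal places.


tau = V / v0
tau = 19 / 31
tau = 0.61 min


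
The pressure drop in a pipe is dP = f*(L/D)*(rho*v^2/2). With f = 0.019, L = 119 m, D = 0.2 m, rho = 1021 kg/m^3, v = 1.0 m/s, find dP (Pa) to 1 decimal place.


dP = f * (L/D) * (rho*v^2/2)
dP = 0.019 * (119/0.2) * (1021*1.0^2/2)
L/D = 595.0
rho*v^2/2 = 1021*1.0/2 = 510.5
dP = 0.019 * 595.0 * 510.5
dP = 5771.2 Pa


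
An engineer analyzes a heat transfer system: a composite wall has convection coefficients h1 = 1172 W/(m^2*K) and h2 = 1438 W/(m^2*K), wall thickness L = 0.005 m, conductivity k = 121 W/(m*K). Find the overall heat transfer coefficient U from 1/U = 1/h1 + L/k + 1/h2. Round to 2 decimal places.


1/U = 1/h1 + L/k + 1/h2
1/U = 1/1172 + 0.005/121 + 1/1438
1/U = 0.0008532423 + 4.13223e-05 + 0.0006954103
1/U = 0.0015899749
U = 628.94 W/(m^2*K)


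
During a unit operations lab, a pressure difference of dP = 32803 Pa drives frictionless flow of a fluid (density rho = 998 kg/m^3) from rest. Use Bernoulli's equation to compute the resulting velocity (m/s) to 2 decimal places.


v = sqrt(2*dP/rho)
v = sqrt(2*32803/998)
v = sqrt(65.737475)
v = 8.11 m/s


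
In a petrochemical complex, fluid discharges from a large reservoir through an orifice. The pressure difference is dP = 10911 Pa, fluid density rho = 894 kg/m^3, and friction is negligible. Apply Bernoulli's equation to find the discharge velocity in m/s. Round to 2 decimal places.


v = sqrt(2*dP/rho)
v = sqrt(2*10911/894)
v = sqrt(24.409396)
v = 4.94 m/s


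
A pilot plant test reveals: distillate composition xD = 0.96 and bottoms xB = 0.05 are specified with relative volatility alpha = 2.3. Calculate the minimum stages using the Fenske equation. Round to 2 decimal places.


N_min = ln((xD*(1-xB))/(xB*(1-xD))) / ln(alpha)
Numerator inside ln: 0.912 / 0.002 = 456.0
ln(456.0) = 6.122493
ln(alpha) = ln(2.3) = 0.832909
N_min = 6.122493 / 0.832909 = 7.35


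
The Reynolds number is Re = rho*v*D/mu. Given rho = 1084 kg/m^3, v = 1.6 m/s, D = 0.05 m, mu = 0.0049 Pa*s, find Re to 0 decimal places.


Re = rho * v * D / mu
Re = 1084 * 1.6 * 0.05 / 0.0049
Re = 86.72 / 0.0049
Re = 17698


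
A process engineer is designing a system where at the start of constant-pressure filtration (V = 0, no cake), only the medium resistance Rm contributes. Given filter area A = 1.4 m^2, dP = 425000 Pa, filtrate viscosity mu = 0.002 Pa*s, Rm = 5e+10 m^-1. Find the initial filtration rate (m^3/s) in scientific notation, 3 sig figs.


rate = A * dP / (mu * Rm)
rate = 1.4 * 425000 / (0.002 * 5e+10)
rate = 595000.0 / 1.000e+08
rate = 5.95e-03 m^3/s


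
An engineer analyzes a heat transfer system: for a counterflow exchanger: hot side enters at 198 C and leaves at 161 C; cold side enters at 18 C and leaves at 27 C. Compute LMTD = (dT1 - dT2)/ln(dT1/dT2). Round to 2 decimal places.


dT1 = Th_in - Tc_out = 198 - 27 = 171
dT2 = Th_out - Tc_in = 161 - 18 = 143
LMTD = (dT1 - dT2) / ln(dT1/dT2)
LMTD = (171 - 143) / ln(171/143)
LMTD = 156.58 K


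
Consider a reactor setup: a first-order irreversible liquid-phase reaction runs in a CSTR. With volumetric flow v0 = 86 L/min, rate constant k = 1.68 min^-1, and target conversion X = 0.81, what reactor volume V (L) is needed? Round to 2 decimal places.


V = v0 * X / (k * (1 - X))
V = 86 * 0.81 / (1.68 * (1 - 0.81))
V = 69.66 / (1.68 * 0.19)
V = 69.66 / 0.3192
V = 218.23 L


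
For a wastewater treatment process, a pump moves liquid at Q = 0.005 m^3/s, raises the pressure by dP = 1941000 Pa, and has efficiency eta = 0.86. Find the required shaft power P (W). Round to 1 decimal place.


P = Q * dP / eta
P = 0.005 * 1941000 / 0.86
P = 9705.0 / 0.86
P = 11284.9 W
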